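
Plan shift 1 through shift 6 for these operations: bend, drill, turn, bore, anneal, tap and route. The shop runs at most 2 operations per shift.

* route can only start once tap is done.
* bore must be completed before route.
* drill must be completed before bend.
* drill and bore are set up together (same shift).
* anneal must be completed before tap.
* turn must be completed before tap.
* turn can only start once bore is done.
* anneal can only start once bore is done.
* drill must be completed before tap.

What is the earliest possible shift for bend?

shift 2

Precedence pushes bend to at least shift 2.
bend at shift 2 is achievable: tap -> shift 4, route -> shift 5, bend -> shift 2, bore -> shift 1, drill -> shift 1, anneal -> shift 3, turn -> shift 2.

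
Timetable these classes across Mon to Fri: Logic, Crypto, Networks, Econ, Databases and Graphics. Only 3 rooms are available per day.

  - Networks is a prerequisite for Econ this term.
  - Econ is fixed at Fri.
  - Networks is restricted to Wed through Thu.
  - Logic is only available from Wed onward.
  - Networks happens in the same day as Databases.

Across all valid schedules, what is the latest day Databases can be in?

Databases must be in the same day as Networks, which can't be before Wed, so Databases is at least Wed; Databases must be in the same day as Networks, which can't be after Thu, so Databases is at most Thu.
Databases at Thu is achievable: Networks -> Thu; Econ -> Fri; Databases -> Thu; Logic -> Wed; Graphics -> Mon; Crypto -> Mon.

Thu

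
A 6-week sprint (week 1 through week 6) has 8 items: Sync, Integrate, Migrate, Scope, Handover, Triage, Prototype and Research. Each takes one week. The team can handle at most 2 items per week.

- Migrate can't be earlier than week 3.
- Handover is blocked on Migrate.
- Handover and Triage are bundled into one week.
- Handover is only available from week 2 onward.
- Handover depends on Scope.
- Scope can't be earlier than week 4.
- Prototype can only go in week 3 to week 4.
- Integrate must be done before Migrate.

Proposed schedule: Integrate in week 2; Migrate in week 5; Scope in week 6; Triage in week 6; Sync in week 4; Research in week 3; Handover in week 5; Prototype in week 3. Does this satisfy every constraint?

Scope can't be earlier than week 4 — holds.
Integrate must be done before Migrate — holds.
Migrate can't be earlier than week 3 — holds.
Handover is blocked on Migrate — violated.
The team can handle at most 2 items per week — holds.
Prototype can only go in week 3 to week 4 — holds.
Handover is only available from week 2 onward — holds.
Handover depends on Scope — violated.
Handover and Triage are bundled into one week — violated.

No. Handover depends on Scope is not satisfied.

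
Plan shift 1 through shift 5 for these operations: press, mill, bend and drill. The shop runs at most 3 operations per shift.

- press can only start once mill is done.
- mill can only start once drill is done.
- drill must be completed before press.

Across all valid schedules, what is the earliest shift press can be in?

shift 3

Precedence pushes press to at least shift 3.
press at shift 3 is achievable: drill in shift 1, mill in shift 2, bend in shift 1, press in shift 3.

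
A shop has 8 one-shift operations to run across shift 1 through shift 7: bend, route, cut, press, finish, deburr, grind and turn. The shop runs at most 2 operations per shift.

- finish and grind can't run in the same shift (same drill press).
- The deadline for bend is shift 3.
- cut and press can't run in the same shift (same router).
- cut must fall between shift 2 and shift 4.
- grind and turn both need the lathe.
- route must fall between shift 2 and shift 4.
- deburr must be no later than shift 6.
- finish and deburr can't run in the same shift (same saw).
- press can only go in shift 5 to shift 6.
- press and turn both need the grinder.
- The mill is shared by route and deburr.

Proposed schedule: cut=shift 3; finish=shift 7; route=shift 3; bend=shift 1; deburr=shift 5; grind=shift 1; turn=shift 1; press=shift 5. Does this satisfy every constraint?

No. grind and turn both need the lathe is not satisfied.

finish and grind can't run in the same shift (same drill press) — holds.
The shop runs at most 2 operations per shift — violated.
cut and press can't run in the same shift (same router) — holds.
route must fall between shift 2 and shift 4 — holds.
finish and deburr can't run in the same shift (same saw) — holds.
The deadline for bend is shift 3 — holds.
grind and turn both need the lathe — violated.
cut must fall between shift 2 and shift 4 — holds.
The mill is shared by route and deburr — holds.
press and turn both need the grinder — holds.
press can only go in shift 5 to shift 6 — holds.
deburr must be no later than shift 6 — holds.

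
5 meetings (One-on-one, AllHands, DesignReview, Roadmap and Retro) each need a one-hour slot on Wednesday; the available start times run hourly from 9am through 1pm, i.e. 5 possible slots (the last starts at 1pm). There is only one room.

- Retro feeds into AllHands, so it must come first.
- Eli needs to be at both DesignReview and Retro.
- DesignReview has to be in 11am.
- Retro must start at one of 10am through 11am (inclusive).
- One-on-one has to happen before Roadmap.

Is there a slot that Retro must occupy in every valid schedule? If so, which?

10am

Retro's window is 10am–11am.
DesignReview is fixed at 11am, and Retro can't share a slot with DesignReview.
So Retro must be 10am.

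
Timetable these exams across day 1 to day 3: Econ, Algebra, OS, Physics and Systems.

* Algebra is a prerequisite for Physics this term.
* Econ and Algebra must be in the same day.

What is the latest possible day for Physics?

Precedence pushes Physics to at least day 2.
Physics at day 3 is achievable: Physics in day 3, OS in day 1, Algebra in day 1, Econ in day 1, Systems in day 1.

day 3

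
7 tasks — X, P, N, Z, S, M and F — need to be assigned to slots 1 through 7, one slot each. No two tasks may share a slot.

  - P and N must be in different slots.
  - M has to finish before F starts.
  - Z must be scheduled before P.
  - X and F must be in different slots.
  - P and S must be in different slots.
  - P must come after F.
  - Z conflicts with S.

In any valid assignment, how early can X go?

X at 1 is achievable: Z in 4, M in 2, P in 5, N in 6, S in 7, X in 1, F in 3.

1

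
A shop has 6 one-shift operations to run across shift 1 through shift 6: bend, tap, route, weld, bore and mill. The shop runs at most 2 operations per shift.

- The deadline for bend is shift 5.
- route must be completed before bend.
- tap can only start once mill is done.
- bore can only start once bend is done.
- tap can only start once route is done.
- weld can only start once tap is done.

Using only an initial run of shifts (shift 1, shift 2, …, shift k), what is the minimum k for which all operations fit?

3 shifts

The precedence chain requires at least 3 distinct shifts.
With at most 2 per shift and 6 operations, at least 3 shifts are needed.
3 works (last occupied shift: shift 3): for example weld=shift 3, bend=shift 2, route=shift 1, bore=shift 3, tap=shift 2, mill=shift 1.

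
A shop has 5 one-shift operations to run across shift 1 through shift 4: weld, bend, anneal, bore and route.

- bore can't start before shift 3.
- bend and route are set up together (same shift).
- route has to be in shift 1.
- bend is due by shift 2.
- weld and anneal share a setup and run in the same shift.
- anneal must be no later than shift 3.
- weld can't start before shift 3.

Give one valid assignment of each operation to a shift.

route in shift 1; anneal in shift 3; bore in shift 3; bend in shift 1; weld in shift 3

Checking: bend = route = shift 1; weld = anneal = shift 3; anneal=shift 3 in [shift 1,shift 3]; weld=shift 3 in [shift 3,shift 4]; route=shift 1 in [shift 1,shift 1]; bore=shift 3 in [shift 3,shift 4]; bend=shift 1 in [shift 1,shift 2].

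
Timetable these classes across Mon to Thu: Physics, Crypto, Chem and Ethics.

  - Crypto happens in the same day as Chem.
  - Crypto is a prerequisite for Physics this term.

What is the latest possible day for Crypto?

Downstream work caps Crypto at Wed.
Crypto at Wed is achievable: Ethics -> Mon, Crypto -> Wed, Physics -> Thu, Chem -> Wed.

Wed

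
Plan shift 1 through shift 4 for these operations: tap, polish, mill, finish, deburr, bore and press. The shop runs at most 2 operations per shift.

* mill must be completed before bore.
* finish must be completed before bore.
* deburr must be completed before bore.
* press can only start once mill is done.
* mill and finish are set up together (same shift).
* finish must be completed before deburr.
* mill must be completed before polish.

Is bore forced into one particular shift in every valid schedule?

bore can be shift 3 (e.g. deburr -> shift 2, tap -> shift 4, finish -> shift 1, press -> shift 3, polish -> shift 2, bore -> shift 3, mill -> shift 1) or shift 4 (e.g. polish in shift 2; deburr in shift 2; tap in shift 3; mill in shift 1; bore in shift 4; finish in shift 1; press in shift 3).

No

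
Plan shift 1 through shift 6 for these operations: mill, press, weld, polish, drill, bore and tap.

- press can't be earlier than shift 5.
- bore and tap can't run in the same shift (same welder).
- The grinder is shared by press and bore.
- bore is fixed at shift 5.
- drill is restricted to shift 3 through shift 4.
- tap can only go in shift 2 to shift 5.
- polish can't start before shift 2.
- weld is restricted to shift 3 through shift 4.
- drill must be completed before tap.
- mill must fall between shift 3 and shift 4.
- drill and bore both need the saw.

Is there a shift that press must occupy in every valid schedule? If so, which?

press's window is shift 5–shift 6.
bore is fixed at shift 5, and press can't share a shift with bore.
So press must be shift 6.

shift 6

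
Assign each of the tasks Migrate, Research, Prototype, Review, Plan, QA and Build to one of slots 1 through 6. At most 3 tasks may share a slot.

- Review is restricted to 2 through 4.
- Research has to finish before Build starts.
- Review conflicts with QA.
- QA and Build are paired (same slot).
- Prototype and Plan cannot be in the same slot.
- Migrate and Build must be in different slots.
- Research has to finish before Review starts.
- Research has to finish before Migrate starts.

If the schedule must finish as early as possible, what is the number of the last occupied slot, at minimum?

slot 3

The precedence chain requires at least 2 distinct slots.
With at most 3 per slot and 7 tasks, at least 3 slots are needed.
3 works (last occupied slot: 3): for example Research in 1, Build in 3, Prototype in 1, QA in 3, Plan in 2, Review in 2, Migrate in 2.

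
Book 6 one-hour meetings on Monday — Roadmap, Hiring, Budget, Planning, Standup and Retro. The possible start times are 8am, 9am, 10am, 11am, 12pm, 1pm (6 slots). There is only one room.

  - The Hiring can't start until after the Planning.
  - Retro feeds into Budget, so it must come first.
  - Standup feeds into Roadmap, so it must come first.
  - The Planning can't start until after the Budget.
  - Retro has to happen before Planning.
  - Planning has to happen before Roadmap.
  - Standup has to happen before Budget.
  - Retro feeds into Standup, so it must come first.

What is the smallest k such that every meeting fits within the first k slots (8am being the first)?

The precedence chain requires at least 5 distinct slots.
With at most 1 per slot and 6 meetings, at least 6 slots are needed.
6 works (last occupied slot: 1pm): for example Roadmap in 12pm, Planning in 11am, Budget in 10am, Standup in 9am, Retro in 8am, Hiring in 1pm.

6 slots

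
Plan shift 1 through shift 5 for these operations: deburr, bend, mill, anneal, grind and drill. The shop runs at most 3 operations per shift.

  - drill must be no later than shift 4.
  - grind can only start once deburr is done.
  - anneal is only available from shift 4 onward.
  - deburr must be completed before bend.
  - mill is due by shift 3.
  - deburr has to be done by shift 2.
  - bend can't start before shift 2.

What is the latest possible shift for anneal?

shift 5

Anneal is available from shift 4.
anneal at shift 5 is achievable: drill=shift 1; mill=shift 1; anneal=shift 5; grind=shift 2; bend=shift 2; deburr=shift 1.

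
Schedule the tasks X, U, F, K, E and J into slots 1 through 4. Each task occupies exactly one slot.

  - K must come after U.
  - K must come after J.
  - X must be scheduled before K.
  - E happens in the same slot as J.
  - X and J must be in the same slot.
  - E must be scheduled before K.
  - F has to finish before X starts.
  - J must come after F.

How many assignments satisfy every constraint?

11

Splitting on X: it can be 2 (5), 3 (6). Listing each branch's schedules as (U, F, K, E, J):
X=2: (1,1,3,2,2) (1,1,4,2,2) (2,1,3,2,2) (2,1,4,2,2) (3,1,4,2,2) — 5.
X=3: (1,1,4,3,3) (1,2,4,3,3) (2,1,4,3,3) (2,2,4,3,3) (3,1,4,3,3) (3,2,4,3,3) — 6.
Summing: 5 + 6 = 11.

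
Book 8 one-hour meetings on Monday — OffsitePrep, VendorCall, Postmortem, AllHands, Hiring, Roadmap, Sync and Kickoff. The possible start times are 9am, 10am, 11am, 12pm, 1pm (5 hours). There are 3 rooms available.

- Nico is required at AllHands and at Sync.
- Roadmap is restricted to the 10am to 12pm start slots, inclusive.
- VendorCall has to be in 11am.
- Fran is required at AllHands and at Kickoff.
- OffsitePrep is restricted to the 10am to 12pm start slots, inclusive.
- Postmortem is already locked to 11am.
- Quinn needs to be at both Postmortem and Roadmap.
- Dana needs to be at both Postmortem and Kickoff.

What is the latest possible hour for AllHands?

1pm

AllHands at 1pm is achievable: Hiring in 9am; Postmortem in 11am; VendorCall in 11am; Kickoff in 9am; AllHands in 1pm; OffsitePrep in 10am; Sync in 9am; Roadmap in 10am.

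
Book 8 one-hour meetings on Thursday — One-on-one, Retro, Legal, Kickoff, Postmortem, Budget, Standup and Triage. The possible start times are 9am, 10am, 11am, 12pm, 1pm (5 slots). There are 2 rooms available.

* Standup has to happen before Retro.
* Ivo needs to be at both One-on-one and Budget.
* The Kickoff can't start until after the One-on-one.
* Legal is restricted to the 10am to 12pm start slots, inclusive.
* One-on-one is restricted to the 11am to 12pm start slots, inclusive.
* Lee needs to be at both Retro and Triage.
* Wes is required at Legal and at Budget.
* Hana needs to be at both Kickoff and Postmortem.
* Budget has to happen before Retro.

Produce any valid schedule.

One-on-one in 11am; Budget in 9am; Kickoff in 12pm; Legal in 10am; Triage in 12pm; Standup in 9am; Retro in 10am; Postmortem in 11am

Checking: Budget(9am) before Retro(10am); One-on-one(11am) before Kickoff(12pm); Standup(9am) before Retro(10am); Legal(10am) != Budget(9am); Retro(10am) != Triage(12pm); One-on-one(11am) != Budget(9am); Kickoff(12pm) != Postmortem(11am); One-on-one=11am in [11am,12pm]; Legal=10am in [10am,12pm]; max 2 per slot (cap 2).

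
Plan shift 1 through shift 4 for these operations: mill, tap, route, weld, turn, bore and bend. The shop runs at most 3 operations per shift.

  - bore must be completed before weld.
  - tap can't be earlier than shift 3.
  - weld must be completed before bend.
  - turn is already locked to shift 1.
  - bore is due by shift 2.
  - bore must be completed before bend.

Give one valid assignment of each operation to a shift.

weld in shift 2; turn in shift 1; route in shift 2; bore in shift 1; bend in shift 3; mill in shift 1; tap in shift 3

Checking: weld(shift 2) before bend(shift 3); bore(shift 1) before bend(shift 3); bore(shift 1) before weld(shift 2); turn=shift 1 in [shift 1,shift 1]; tap=shift 3 in [shift 3,shift 4]; bore=shift 1 in [shift 1,shift 2]; max 3 per shift (cap 3).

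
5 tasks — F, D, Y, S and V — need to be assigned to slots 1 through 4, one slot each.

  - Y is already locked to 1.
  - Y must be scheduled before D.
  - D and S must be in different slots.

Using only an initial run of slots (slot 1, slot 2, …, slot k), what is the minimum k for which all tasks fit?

The precedence chain requires at least 2 distinct slots.
2 works (last occupied slot: 2): for example V -> 1, S -> 1, D -> 2, Y -> 1, F -> 1.

2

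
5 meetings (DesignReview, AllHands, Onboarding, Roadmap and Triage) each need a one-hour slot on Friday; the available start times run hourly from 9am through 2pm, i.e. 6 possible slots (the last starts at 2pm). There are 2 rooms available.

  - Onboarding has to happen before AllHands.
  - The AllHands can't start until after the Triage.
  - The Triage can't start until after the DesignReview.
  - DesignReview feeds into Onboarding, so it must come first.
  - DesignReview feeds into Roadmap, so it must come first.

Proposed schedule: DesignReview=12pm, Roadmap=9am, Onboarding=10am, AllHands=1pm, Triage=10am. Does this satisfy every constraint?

Invalid. DesignReview feeds into Roadmap, so it must come first.

Onboarding has to happen before AllHands — holds.
DesignReview feeds into Roadmap, so it must come first — violated.
The Triage can't start until after the DesignReview — violated.
DesignReview feeds into Onboarding, so it must come first — violated.
There are 2 rooms available — holds.
The AllHands can't start until after the Triage — holds.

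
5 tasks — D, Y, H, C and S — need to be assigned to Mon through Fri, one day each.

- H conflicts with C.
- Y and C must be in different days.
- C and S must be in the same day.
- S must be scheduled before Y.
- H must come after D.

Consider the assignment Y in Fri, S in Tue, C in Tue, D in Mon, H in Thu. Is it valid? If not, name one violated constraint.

Valid

H conflicts with C — holds.
H must come after D — holds.
C and S must be in the same day — holds.
S must be scheduled before Y — holds.
Y and C must be in different days — holds.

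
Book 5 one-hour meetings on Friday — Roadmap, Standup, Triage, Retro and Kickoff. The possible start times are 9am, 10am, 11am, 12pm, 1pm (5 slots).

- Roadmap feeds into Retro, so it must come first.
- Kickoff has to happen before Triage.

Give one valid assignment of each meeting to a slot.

Standup -> 9am; Roadmap -> 9am; Kickoff -> 9am; Triage -> 10am; Retro -> 10am

Checking: Roadmap(9am) before Retro(10am); Kickoff(9am) before Triage(10am).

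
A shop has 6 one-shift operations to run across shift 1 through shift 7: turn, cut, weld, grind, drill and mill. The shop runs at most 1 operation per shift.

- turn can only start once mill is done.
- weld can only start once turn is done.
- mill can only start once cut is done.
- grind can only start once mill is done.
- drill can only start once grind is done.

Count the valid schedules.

42

Splitting on turn: it can be shift 3 (12), shift 4 (15), shift 5 (10), shift 6 (5). Listing each branch's schedules as (cut, weld, grind, drill, mill) by shift number:
turn=shift 3: (1,4,5,6,2) (1,4,5,7,2) (1,4,6,7,2) (1,5,4,6,2) (1,5,4,7,2) (1,5,6,7,2) (1,6,4,5,2) (1,6,4,7,2) (1,6,5,7,2) (1,7,4,5,2) (1,7,4,6,2) (1,7,5,6,2) — 12.
turn=shift 4: (1,5,3,6,2) (1,5,3,7,2) (1,5,6,7,2) (1,5,6,7,3) (1,6,3,5,2) (1,6,3,7,2) (1,6,5,7,2) (1,6,5,7,3) (1,7,3,5,2) (1,7,3,6,2) (1,7,5,6,2) (1,7,5,6,3) (2,5,6,7,3) (2,6,5,7,3) (2,7,5,6,3) — 15.
turn=shift 5: (1,6,3,4,2) (1,6,3,7,2) (1,6,4,7,2) (1,6,4,7,3) (1,7,3,4,2) (1,7,3,6,2) (1,7,4,6,2) (1,7,4,6,3) (2,6,4,7,3) (2,7,4,6,3) — 10.
turn=shift 6: (1,7,3,4,2) (1,7,3,5,2) (1,7,4,5,2) (1,7,4,5,3) (2,7,4,5,3) — 5.
Summing: 12 + 15 + 10 + 5 = 42.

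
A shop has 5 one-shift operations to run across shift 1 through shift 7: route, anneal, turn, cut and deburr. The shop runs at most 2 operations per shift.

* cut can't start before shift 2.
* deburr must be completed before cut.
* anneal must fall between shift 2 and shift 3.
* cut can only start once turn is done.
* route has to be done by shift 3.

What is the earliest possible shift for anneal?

Anneal is available from shift 2; anneal's own window allows nothing later than shift 3.
anneal at shift 2 is achievable: cut=shift 3, route=shift 1, anneal=shift 2, turn=shift 1, deburr=shift 2.

shift 2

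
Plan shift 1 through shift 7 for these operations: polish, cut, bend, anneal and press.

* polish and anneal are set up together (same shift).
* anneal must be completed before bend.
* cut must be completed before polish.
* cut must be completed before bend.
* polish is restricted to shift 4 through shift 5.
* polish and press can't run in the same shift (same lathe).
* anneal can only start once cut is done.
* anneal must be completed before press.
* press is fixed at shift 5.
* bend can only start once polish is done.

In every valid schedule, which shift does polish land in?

polish's window is shift 4–shift 5.
press is fixed at shift 5, and polish can't share a shift with press.
So polish must be shift 4.

shift 4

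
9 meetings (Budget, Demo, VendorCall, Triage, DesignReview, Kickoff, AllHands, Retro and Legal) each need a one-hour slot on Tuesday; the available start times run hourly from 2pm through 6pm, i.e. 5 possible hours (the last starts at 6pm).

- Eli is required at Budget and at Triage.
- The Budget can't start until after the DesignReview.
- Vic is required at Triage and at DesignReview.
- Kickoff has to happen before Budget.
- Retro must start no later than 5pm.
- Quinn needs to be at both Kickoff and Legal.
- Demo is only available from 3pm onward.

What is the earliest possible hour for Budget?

Precedence pushes Budget to at least 3pm.
Budget at 3pm is achievable: Kickoff -> 2pm, Retro -> 2pm, Budget -> 3pm, Demo -> 3pm, DesignReview -> 2pm, AllHands -> 2pm, Legal -> 3pm, VendorCall -> 2pm, Triage -> 4pm.

3pm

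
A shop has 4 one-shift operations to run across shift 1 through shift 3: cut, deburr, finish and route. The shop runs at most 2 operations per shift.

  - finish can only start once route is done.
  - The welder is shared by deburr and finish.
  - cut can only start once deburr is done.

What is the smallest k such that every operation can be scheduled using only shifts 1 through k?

The precedence chain requires at least 2 distinct shifts.
With at most 2 per shift and 4 operations, at least 2 shifts are needed.
2 works (last occupied shift: shift 2): for example cut=shift 2; deburr=shift 1; route=shift 1; finish=shift 2.

2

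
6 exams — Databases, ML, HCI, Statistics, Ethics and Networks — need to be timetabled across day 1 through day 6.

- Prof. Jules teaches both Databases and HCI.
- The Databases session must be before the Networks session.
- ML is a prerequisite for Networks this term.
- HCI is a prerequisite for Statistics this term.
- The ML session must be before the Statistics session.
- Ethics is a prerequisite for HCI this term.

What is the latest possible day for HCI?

Precedence pushes HCI to at least day 2; downstream work caps HCI at day 5.
HCI at day 5 is achievable: Ethics=day 1; Databases=day 1; HCI=day 5; Networks=day 2; ML=day 1; Statistics=day 6.

day 5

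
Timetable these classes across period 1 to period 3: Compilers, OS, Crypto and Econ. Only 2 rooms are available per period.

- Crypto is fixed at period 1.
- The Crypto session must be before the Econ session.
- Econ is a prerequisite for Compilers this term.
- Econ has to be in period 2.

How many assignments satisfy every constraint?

3

Enumerating: Compilers -> period 3, Econ -> period 2, OS -> period 1, Crypto -> period 1 | Crypto in period 1; Econ in period 2; Compilers in period 3; OS in period 2 | Compilers in period 3; OS in period 3; Econ in period 2; Crypto in period 1.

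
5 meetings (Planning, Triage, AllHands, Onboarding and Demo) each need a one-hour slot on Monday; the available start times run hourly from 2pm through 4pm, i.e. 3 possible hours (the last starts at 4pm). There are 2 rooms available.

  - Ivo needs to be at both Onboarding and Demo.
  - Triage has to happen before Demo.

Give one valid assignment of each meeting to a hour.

Demo in 3pm; AllHands in 3pm; Planning in 2pm; Onboarding in 4pm; Triage in 2pm

Checking: Triage(2pm) before Demo(3pm); Onboarding(4pm) != Demo(3pm); max 2 per hour (cap 2).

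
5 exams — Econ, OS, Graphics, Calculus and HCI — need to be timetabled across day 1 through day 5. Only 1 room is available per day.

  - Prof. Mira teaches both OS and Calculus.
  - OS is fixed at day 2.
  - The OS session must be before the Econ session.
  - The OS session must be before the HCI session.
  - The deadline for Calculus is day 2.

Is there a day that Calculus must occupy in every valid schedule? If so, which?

Calculus's window is day 1–day 2.
OS is fixed at day 2, and Calculus can't share a day with OS.
So Calculus must be day 1.

day 1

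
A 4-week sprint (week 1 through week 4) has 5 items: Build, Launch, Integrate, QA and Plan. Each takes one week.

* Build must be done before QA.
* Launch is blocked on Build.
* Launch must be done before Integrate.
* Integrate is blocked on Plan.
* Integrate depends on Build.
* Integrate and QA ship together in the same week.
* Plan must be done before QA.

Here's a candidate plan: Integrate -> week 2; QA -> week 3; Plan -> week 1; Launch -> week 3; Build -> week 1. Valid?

No. Launch must be done before Integrate is not satisfied.

Launch is blocked on Build — holds.
Build must be done before QA — holds.
Integrate depends on Build — holds.
Plan must be done before QA — holds.
Integrate is blocked on Plan — holds.
Integrate and QA ship together in the same week — violated.
Launch must be done before Integrate — violated.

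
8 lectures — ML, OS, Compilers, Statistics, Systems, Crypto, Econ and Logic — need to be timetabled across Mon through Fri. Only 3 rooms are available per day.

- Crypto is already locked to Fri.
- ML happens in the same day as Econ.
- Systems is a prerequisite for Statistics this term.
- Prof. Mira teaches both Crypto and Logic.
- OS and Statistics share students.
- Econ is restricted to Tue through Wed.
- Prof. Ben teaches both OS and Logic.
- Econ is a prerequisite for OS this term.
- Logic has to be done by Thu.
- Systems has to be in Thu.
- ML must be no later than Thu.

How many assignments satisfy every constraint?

Splitting on ML: it can be Tue (28), Wed (14). Listing each branch's schedules as (OS, Compilers, Statistics, Systems, Crypto, Econ, Logic):
ML=Tue: (Wed,Mon,Fri,Thu,Fri,Tue,Mon) (Wed,Mon,Fri,Thu,Fri,Tue,Tue) (Wed,Mon,Fri,Thu,Fri,Tue,Thu) (Wed,Tue,Fri,Thu,Fri,Tue,Mon) (Wed,Tue,Fri,Thu,Fri,Tue,Thu) (Wed,Wed,Fri,Thu,Fri,Tue,Mon) (Wed,Wed,Fri,Thu,Fri,Tue,Tue) (Wed,Wed,Fri,Thu,Fri,Tue,Thu) (Wed,Thu,Fri,Thu,Fri,Tue,Mon) (Wed,Thu,Fri,Thu,Fri,Tue,Tue) (Wed,Thu,Fri,Thu,Fri,Tue,Thu) (Wed,Fri,Fri,Thu,Fri,Tue,Mon) (Wed,Fri,Fri,Thu,Fri,Tue,Tue) (Wed,Fri,Fri,Thu,Fri,Tue,Thu) (Thu,Mon,Fri,Thu,Fri,Tue,Mon) (Thu,Mon,Fri,Thu,Fri,Tue,Tue) (Thu,Mon,Fri,Thu,Fri,Tue,Wed) (Thu,Tue,Fri,Thu,Fri,Tue,Mon) (Thu,Tue,Fri,Thu,Fri,Tue,Wed) (Thu,Wed,Fri,Thu,Fri,Tue,Mon) (Thu,Wed,Fri,Thu,Fri,Tue,Tue) (Thu,Wed,Fri,Thu,Fri,Tue,Wed) (Thu,Thu,Fri,Thu,Fri,Tue,Mon) (Thu,Thu,Fri,Thu,Fri,Tue,Tue) (Thu,Thu,Fri,Thu,Fri,Tue,Wed) (Thu,Fri,Fri,Thu,Fri,Tue,Mon) (Thu,Fri,Fri,Thu,Fri,Tue,Tue) (Thu,Fri,Fri,Thu,Fri,Tue,Wed) — 28.
ML=Wed: (Thu,Mon,Fri,Thu,Fri,Wed,Mon) (Thu,Mon,Fri,Thu,Fri,Wed,Tue) (Thu,Mon,Fri,Thu,Fri,Wed,Wed) (Thu,Tue,Fri,Thu,Fri,Wed,Mon) (Thu,Tue,Fri,Thu,Fri,Wed,Tue) (Thu,Tue,Fri,Thu,Fri,Wed,Wed) (Thu,Wed,Fri,Thu,Fri,Wed,Mon) (Thu,Wed,Fri,Thu,Fri,Wed,Tue) (Thu,Thu,Fri,Thu,Fri,Wed,Mon) (Thu,Thu,Fri,Thu,Fri,Wed,Tue) (Thu,Thu,Fri,Thu,Fri,Wed,Wed) (Thu,Fri,Fri,Thu,Fri,Wed,Mon) (Thu,Fri,Fri,Thu,Fri,Wed,Tue) (Thu,Fri,Fri,Thu,Fri,Wed,Wed) — 14.
Summing: 28 + 14 = 42.

42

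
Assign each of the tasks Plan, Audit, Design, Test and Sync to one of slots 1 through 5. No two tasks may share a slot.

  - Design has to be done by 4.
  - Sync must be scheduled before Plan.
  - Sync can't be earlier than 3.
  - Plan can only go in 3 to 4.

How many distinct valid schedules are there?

Enumerating: Test=5, Design=1, Sync=3, Audit=2, Plan=4 | Plan -> 4, Audit -> 5, Test -> 2, Design -> 1, Sync -> 3 | Test=5; Plan=4; Sync=3; Design=2; Audit=1 | Sync in 3, Design in 2, Audit in 5, Test in 1, Plan in 4.

4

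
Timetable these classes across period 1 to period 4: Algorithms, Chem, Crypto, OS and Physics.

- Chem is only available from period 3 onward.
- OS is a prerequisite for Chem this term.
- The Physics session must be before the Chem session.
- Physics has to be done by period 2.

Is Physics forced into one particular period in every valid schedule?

Physics can be period 1 (e.g. Crypto=period 1; Physics=period 1; Algorithms=period 1; Chem=period 3; OS=period 1) or period 2 (e.g. Chem in period 3, Algorithms in period 1, Crypto in period 1, OS in period 1, Physics in period 2).

No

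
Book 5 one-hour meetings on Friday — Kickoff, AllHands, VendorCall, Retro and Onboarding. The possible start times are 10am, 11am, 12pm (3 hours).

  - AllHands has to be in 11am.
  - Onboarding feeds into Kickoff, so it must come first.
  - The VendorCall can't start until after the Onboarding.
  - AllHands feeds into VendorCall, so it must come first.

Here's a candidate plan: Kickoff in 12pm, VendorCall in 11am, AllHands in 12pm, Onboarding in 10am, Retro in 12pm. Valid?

No. AllHands feeds into VendorCall, so it must come first is not satisfied.

Onboarding feeds into Kickoff, so it must come first — holds.
The VendorCall can't start until after the Onboarding — holds.
AllHands feeds into VendorCall, so it must come first — violated.
AllHands has to be in 11am — violated.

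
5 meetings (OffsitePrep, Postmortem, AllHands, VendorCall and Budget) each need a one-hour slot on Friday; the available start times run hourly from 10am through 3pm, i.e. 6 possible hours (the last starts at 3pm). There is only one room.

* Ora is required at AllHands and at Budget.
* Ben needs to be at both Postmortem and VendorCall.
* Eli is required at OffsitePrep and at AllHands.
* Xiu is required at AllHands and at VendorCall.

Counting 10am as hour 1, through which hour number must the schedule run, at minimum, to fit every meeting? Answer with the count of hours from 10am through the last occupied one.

With at most 1 per hour and 5 meetings, at least 5 hours are needed.
5 works (last occupied hour: 2pm): for example Postmortem -> 11am, OffsitePrep -> 10am, Budget -> 2pm, AllHands -> 12pm, VendorCall -> 1pm.

5 hours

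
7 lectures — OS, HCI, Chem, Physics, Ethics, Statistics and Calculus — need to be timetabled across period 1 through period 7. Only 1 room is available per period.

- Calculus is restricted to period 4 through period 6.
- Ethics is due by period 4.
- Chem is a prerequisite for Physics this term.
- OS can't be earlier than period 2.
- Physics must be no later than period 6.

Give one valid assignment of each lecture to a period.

Ethics in period 1; Statistics in period 7; Chem in period 2; OS in period 5; Physics in period 3; HCI in period 6; Calculus in period 4

Checking: Chem(period 2) before Physics(period 3); Physics=period 3 in [period 1,period 6]; Calculus=period 4 in [period 4,period 6]; OS=period 5 in [period 2,period 7]; Ethics=period 1 in [period 1,period 4]; max 1 per period (cap 1).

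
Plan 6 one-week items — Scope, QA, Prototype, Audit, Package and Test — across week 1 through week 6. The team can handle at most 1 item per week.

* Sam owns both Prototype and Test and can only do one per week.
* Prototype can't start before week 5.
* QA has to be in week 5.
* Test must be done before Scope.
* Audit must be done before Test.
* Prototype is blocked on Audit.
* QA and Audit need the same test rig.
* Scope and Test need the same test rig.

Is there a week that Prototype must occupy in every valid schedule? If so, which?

week 6

Prototype is available from week 5.
So Prototype is pinned to week 6.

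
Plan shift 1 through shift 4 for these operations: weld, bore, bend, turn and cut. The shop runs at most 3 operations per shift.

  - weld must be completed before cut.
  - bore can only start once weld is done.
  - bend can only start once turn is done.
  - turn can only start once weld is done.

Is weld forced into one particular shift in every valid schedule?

No

weld can be shift 1 (e.g. bend=shift 3, cut=shift 2, weld=shift 1, bore=shift 2, turn=shift 2) or shift 2 (e.g. bore in shift 3; cut in shift 3; bend in shift 4; turn in shift 3; weld in shift 2).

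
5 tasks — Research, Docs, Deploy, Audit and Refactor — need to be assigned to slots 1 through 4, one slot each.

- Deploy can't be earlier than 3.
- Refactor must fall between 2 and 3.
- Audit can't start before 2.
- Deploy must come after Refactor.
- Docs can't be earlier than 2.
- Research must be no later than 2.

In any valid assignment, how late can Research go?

2

Research's own window allows nothing later than 2.
Research at 2 is achievable: Docs in 2, Research in 2, Refactor in 2, Deploy in 3, Audit in 2.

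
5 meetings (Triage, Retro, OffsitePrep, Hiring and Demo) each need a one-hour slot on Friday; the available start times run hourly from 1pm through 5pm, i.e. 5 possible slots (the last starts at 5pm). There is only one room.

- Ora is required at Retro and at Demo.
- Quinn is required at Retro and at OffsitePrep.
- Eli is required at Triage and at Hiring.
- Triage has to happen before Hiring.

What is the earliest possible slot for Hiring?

2pm

Precedence pushes Hiring to at least 2pm.
Hiring at 2pm is achievable: Demo=5pm; Triage=1pm; Retro=3pm; Hiring=2pm; OffsitePrep=4pm.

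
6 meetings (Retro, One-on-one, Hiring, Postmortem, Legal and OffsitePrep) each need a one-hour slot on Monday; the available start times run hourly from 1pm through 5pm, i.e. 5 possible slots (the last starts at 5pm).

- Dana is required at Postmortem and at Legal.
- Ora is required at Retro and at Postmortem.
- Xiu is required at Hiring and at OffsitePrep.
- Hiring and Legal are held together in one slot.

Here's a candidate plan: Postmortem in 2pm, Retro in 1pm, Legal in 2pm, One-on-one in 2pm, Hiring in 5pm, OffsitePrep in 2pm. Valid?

Invalid. Dana is required at Postmortem and at Legal.

Xiu is required at Hiring and at OffsitePrep — holds.
Hiring and Legal are held together in one slot — violated.
Ora is required at Retro and at Postmortem — holds.
Dana is required at Postmortem and at Legal — violated.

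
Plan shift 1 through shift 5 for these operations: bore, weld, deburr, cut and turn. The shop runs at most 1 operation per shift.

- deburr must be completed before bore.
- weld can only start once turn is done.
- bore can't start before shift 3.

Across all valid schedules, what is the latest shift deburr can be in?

Downstream work caps deburr at shift 4.
deburr at shift 4 is achievable: bore=shift 5, cut=shift 3, deburr=shift 4, weld=shift 2, turn=shift 1.

shift 4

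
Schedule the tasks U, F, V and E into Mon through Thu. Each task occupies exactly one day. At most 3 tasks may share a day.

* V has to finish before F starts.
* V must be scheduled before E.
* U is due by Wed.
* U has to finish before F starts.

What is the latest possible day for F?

Thu

Precedence pushes F to at least Tue.
F at Thu is achievable: E=Tue; F=Thu; U=Mon; V=Mon.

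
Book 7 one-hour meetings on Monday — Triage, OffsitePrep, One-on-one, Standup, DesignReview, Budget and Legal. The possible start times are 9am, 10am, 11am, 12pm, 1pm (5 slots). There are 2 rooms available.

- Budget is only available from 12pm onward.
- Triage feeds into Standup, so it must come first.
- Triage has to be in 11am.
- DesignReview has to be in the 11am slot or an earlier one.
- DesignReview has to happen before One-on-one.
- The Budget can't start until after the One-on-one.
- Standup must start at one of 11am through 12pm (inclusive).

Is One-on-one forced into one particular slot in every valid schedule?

No

One-on-one can be 10am (e.g. Standup -> 12pm, Triage -> 11am, DesignReview -> 9am, Budget -> 12pm, One-on-one -> 10am, OffsitePrep -> 9am, Legal -> 10am) or 11am (e.g. Standup in 12pm, Budget in 12pm, One-on-one in 11am, OffsitePrep in 9am, Triage in 11am, Legal in 10am, DesignReview in 9am).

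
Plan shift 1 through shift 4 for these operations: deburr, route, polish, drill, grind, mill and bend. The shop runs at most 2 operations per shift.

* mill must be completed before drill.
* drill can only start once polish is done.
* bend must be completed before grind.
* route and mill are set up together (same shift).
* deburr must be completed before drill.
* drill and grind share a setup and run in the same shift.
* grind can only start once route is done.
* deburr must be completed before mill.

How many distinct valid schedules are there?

9

Splitting on deburr: it can be shift 1 (6), shift 2 (3). Listing each branch's schedules as (route, polish, drill, grind, mill, bend) by shift number:
deburr=shift 1: (2,1,4,4,2,3) (2,3,4,4,2,1) (2,3,4,4,2,3) (3,1,4,4,3,2) (3,2,4,4,3,1) (3,2,4,4,3,2) — 6.
deburr=shift 2: (3,1,4,4,3,1) (3,1,4,4,3,2) (3,2,4,4,3,1) — 3.
Summing: 6 + 3 = 9.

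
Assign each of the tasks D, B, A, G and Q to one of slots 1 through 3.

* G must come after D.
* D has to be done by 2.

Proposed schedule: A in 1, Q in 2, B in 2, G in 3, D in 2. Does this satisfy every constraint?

Yes, all constraints hold

D has to be done by 2 — holds.
G must come after D — holds.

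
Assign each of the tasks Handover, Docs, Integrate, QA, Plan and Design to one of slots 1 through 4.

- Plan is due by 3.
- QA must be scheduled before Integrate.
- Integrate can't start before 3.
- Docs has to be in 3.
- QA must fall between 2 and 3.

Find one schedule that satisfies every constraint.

Plan -> 1, Docs -> 3, QA -> 2, Integrate -> 3, Handover -> 1, Design -> 1

Checking: QA(2) before Integrate(3); Integrate=3 in [3,4]; Docs=3 in [3,3]; Plan=1 in [1,3]; QA=2 in [2,3].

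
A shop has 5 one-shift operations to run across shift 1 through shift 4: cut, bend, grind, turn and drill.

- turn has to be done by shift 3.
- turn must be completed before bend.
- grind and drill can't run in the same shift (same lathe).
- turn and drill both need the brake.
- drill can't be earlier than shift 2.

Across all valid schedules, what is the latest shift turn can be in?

Turn's own window allows nothing later than shift 3.
turn at shift 3 is achievable: cut=shift 1, bend=shift 4, grind=shift 1, drill=shift 2, turn=shift 3.

shift 3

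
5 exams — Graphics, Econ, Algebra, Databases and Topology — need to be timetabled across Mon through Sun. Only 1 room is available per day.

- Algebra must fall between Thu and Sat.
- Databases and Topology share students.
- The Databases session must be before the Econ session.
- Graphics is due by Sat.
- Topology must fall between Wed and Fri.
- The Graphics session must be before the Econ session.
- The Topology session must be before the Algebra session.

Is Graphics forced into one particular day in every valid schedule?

Graphics can be Mon (e.g. Econ=Fri; Topology=Wed; Graphics=Mon; Databases=Tue; Algebra=Thu) or Tue (e.g. Databases=Mon; Econ=Fri; Topology=Wed; Algebra=Thu; Graphics=Tue).

No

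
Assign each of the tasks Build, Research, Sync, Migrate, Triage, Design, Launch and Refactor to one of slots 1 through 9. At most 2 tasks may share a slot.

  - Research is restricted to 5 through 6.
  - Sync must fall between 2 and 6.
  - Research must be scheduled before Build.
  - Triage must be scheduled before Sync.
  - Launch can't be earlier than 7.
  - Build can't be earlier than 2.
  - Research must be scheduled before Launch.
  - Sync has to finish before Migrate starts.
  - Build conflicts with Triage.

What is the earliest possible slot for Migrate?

3

Precedence pushes Migrate to at least 3.
Migrate at 3 is achievable: Launch in 7, Design in 1, Research in 5, Triage in 1, Refactor in 2, Build in 6, Sync in 2, Migrate in 3.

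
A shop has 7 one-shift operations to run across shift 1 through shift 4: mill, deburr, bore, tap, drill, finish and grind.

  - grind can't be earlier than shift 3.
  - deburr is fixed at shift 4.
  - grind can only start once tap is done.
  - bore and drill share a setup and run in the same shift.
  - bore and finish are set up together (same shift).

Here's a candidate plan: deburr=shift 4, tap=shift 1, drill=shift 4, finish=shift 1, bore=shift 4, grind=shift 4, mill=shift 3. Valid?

bore and drill share a setup and run in the same shift — holds.
grind can only start once tap is done — holds.
bore and finish are set up together (same shift) — violated.
deburr is fixed at shift 4 — holds.
grind can't be earlier than shift 3 — holds.

No. bore and finish are set up together (same shift) is not satisfied.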